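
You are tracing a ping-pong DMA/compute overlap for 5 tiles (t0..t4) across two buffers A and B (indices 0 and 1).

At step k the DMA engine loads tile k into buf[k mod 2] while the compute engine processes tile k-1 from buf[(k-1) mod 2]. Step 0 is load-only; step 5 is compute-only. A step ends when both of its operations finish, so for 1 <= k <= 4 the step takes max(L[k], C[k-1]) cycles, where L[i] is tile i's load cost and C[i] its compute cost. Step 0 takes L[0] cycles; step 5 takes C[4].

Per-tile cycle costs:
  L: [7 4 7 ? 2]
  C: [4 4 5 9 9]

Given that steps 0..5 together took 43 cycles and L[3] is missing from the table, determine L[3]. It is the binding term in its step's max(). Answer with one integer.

step 0 | dur = L[0]=7 = 7
step 1 | dur = max(L[1]=4, C[0]=4) = 4
step 2 | dur = max(L[2]=7, C[1]=4) = 7
step 3 | dur = max(L[3]=?, C[2]=5) = L[3]  (unknown; binding)
step 4 | dur = max(L[4]=2, C[3]=9) = 9
step 5 | dur = C[4]=9 = 9
sum of known step durations = 36
dur[3] = total - known = 43 - 36 = 7
L[3] is the binding max in step 3, so L[3] = dur[3] = 7

L[3] = 7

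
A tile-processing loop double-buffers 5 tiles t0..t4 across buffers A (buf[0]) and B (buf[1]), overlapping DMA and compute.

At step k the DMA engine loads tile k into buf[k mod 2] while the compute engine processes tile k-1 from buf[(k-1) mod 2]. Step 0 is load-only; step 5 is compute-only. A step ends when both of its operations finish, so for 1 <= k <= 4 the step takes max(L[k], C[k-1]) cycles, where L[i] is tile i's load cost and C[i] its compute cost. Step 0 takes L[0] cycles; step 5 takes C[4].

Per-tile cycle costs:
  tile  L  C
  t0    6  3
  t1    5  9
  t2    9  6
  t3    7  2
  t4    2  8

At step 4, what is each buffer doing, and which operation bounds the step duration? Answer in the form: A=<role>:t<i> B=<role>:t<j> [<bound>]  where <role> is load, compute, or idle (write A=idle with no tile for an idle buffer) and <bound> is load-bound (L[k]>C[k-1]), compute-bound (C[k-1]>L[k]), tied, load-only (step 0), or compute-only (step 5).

[0] DMA t0→A (6c) ∥ CU idle ⇒ 6c, clock 6
[1] DMA t1→B (5c) ∥ CU A:t0 (3c) ⇒ 5c, clock 11
[2] DMA t2→A (9c) ∥ CU B:t1 (9c) ⇒ 9c, clock 20
[3] DMA t3→B (7c) ∥ CU A:t2 (6c) ⇒ 7c, clock 27
[4] DMA t4→A (2c) ∥ CU B:t3 (2c) ⇒ 2c, clock 29
[5] DMA idle ∥ CU A:t4 (8c) ⇒ 8c, clock 37

step 4: A=load:t4 B=compute:t3 [tied]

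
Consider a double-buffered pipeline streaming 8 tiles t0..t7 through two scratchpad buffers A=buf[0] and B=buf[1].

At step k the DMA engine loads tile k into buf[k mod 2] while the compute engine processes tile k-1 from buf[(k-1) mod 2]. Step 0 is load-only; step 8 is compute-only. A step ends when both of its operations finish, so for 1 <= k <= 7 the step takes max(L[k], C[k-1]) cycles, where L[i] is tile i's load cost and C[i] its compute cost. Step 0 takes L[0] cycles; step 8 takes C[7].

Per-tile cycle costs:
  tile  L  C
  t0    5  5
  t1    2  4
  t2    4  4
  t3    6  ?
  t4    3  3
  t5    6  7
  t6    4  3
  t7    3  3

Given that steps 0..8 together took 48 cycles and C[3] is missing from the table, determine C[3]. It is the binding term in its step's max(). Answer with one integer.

step 0: dur = L[0]=5 = 5
step 1: dur = max(L[1]=2, C[0]=5) = 5
step 2: dur = max(L[2]=4, C[1]=4) = 4
step 3: dur = max(L[3]=6, C[2]=4) = 6
step 4: dur = max(L[4]=3, C[3]=?) = C[3]  (unknown; binding)
step 5: dur = max(L[5]=6, C[4]=3) = 6
step 6: dur = max(L[6]=4, C[5]=7) = 7
step 7: dur = max(L[7]=3, C[6]=3) = 3
step 8: dur = C[7]=3 = 3
sum of known step durations = 39
dur[4] = total - known = 48 - 39 = 9
C[3] is the binding max in step 4, so C[3] = dur[4] = 9

C[3] = 9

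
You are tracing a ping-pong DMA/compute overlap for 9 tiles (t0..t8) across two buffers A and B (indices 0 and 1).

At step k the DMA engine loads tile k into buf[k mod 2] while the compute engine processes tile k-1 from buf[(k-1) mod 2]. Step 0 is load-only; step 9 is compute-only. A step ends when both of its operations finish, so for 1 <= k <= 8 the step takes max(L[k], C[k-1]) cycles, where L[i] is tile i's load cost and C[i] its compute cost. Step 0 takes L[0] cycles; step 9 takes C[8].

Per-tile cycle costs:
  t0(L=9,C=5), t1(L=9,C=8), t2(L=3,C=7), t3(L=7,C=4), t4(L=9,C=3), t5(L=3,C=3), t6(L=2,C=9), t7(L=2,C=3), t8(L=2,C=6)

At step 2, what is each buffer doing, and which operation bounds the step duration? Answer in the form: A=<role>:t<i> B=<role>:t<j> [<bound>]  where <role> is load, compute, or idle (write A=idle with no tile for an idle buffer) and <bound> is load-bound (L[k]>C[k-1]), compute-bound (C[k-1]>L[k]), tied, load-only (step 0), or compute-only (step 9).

k=0 load=t0/9c comp=- wait=9 total=9
k=1 load=t1/9c comp=t0/5c wait=9 total=18
k=2 load=t2/3c comp=t1/8c wait=8 total=26
k=3 load=t3/7c comp=t2/7c wait=7 total=33
k=4 load=t4/9c comp=t3/4c wait=9 total=42
k=5 load=t5/3c comp=t4/3c wait=3 total=45
k=6 load=t6/2c comp=t5/3c wait=3 total=48
k=7 load=t7/2c comp=t6/9c wait=9 total=57
k=8 load=t8/2c comp=t7/3c wait=3 total=60
k=9 load=- comp=t8/6c wait=6 total=66

step 2: A=load:t2 B=compute:t1 [compute-bound]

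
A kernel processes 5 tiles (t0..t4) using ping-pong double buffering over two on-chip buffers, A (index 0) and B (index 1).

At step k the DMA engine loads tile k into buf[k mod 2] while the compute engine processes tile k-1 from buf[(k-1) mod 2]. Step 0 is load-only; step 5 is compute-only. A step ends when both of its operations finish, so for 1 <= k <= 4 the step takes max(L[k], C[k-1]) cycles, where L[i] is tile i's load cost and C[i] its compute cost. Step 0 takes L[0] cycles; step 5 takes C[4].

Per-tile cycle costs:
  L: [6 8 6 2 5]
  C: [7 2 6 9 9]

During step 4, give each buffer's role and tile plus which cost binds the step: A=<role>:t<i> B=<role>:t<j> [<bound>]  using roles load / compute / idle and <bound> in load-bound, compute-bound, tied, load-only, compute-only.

[0] DMA t0→A (6c) ∥ CU idle ⇒ 6c, clock 6
[1] DMA t1→B (8c) ∥ CU A:t0 (7c) ⇒ 8c, clock 14
[2] DMA t2→A (6c) ∥ CU B:t1 (2c) ⇒ 6c, clock 20
[3] DMA t3→B (2c) ∥ CU A:t2 (6c) ⇒ 6c, clock 26
[4] DMA t4→A (5c) ∥ CU B:t3 (9c) ⇒ 9c, clock 35
[5] DMA idle ∥ CU A:t4 (9c) ⇒ 9c, clock 44

step 4: A=load:t4 B=compute:t3 [compute-bound]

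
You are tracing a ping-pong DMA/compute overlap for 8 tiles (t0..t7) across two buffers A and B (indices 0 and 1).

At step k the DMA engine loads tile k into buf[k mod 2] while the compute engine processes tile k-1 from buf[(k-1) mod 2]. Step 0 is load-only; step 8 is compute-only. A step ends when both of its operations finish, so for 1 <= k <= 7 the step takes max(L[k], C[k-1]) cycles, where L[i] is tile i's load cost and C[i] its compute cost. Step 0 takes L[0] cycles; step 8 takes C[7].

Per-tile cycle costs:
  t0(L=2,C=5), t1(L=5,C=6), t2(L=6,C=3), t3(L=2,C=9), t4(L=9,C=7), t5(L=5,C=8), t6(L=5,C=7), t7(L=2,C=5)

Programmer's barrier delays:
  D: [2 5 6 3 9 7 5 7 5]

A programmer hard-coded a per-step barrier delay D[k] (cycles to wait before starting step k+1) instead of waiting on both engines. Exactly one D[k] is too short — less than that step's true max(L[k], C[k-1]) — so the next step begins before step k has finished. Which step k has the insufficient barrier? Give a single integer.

k=0 barrier L[0]=2→2c, D[0]=2 ok
k=1 barrier max(L[1]=5,C[0]=5)→5c, D[1]=5 ok
k=2 barrier max(L[2]=6,C[1]=6)→6c, D[2]=6 ok
k=3 barrier max(L[3]=2,C[2]=3)→3c, D[3]=3 ok
k=4 barrier max(L[4]=9,C[3]=9)→9c, D[4]=9 ok
k=5 barrier max(L[5]=5,C[4]=7)→7c, D[5]=7 ok
k=6 barrier max(L[6]=5,C[5]=8)→8c, D[6]=5 SHORT
k=7 barrier max(L[7]=2,C[6]=7)→7c, D[7]=7 ok
k=8 barrier C[7]=5→5c, D[8]=5 ok

hazard at step 6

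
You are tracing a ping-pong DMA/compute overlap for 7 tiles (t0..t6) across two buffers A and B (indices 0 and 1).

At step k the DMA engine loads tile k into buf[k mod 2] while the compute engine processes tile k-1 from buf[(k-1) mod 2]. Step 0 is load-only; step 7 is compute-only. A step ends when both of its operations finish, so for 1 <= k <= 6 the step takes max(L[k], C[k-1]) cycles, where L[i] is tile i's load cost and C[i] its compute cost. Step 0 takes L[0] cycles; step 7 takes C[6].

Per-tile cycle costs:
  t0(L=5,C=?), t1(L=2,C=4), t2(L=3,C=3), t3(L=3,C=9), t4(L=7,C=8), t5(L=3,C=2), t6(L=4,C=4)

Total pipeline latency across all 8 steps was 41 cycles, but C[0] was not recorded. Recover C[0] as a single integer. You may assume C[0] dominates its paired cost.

step 0 → dur = L[0]=5 = 5
step 1 → dur = max(L[1]=2, C[0]=?) = C[0]  (unknown; binding)
step 2 → dur = max(L[2]=3, C[1]=4) = 4
step 3 → dur = max(L[3]=3, C[2]=3) = 3
step 4 → dur = max(L[4]=7, C[3]=9) = 9
step 5 → dur = max(L[5]=3, C[4]=8) = 8
step 6 → dur = max(L[6]=4, C[5]=2) = 4
step 7 → dur = C[6]=4 = 4
sum of known step durations = 37
dur[1] = total - known = 41 - 37 = 4
C[0] is the binding max in step 1, so C[0] = dur[1] = 4

C[0] = 4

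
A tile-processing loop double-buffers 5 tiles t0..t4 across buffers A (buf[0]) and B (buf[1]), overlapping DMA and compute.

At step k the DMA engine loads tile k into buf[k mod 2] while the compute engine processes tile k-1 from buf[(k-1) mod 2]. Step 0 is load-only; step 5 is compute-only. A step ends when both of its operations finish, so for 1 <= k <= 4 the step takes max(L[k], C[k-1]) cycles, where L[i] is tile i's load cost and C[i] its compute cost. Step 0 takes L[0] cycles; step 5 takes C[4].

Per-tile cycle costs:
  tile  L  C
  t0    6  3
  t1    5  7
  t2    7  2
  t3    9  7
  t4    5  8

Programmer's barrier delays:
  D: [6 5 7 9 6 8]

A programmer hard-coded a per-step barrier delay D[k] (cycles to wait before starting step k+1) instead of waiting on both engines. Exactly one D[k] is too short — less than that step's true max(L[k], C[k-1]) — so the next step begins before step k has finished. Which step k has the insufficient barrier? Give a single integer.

hazard at step 4

step 0: need L[0]=6 = 6; D[0]=6 ok
step 1: need max(L[1]=5,C[0]=3) = 5; D[1]=5 ok
step 2: need max(L[2]=7,C[1]=7) = 7; D[2]=7 ok
step 3: need max(L[3]=9,C[2]=2) = 9; D[3]=9 ok
step 4: need max(L[4]=5,C[3]=7) = 7; D[4]=6 SHORT
step 5: need C[4]=8 = 8; D[5]=8 ok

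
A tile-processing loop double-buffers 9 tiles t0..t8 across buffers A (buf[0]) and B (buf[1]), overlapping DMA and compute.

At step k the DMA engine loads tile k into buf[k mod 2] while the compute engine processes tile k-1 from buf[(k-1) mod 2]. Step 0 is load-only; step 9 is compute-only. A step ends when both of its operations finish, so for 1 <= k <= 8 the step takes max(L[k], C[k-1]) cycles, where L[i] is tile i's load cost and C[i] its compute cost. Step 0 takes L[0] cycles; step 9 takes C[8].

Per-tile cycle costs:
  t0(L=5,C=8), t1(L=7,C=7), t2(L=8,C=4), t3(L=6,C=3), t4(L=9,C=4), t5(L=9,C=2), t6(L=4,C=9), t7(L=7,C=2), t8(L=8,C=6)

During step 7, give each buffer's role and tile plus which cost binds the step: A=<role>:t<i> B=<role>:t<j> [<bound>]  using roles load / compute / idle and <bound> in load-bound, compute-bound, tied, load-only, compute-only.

step 7: A=compute:t6 B=load:t7 [compute-bound]

[0] DMA t0→A (5c) ∥ CU idle ⇒ 5c, clock 5
[1] DMA t1→B (7c) ∥ CU A:t0 (8c) ⇒ 8c, clock 13
[2] DMA t2→A (8c) ∥ CU B:t1 (7c) ⇒ 8c, clock 21
[3] DMA t3→B (6c) ∥ CU A:t2 (4c) ⇒ 6c, clock 27
[4] DMA t4→A (9c) ∥ CU B:t3 (3c) ⇒ 9c, clock 36
[5] DMA t5→B (9c) ∥ CU A:t4 (4c) ⇒ 9c, clock 45
[6] DMA t6→A (4c) ∥ CU B:t5 (2c) ⇒ 4c, clock 49
[7] DMA t7→B (7c) ∥ CU A:t6 (9c) ⇒ 9c, clock 58
[8] DMA t8→A (8c) ∥ CU B:t7 (2c) ⇒ 8c, clock 66
[9] DMA idle ∥ CU A:t8 (6c) ⇒ 6c, clock 72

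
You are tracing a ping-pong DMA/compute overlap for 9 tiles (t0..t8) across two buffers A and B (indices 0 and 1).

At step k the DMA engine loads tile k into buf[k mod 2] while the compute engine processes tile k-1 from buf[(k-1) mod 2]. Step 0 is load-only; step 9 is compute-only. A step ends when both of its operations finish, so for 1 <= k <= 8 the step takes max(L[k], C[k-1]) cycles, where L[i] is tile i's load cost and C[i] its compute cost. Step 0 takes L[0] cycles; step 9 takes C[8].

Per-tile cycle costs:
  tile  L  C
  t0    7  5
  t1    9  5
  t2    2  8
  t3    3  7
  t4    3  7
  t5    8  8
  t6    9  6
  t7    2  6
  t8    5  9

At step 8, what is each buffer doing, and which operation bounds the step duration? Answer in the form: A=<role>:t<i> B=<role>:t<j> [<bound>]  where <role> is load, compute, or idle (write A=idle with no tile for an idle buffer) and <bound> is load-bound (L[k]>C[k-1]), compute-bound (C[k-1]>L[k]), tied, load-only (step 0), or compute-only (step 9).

step 8: A=load:t8 B=compute:t7 [compute-bound]

  0. 7=7c; end=7; A:t0 B:-
  1. max(9,5)=9c; end=16; A:t0 B:t1
  2. max(2,5)=5c; end=21; A:t2 B:t1
  3. max(3,8)=8c; end=29; A:t2 B:t3
  4. max(3,7)=7c; end=36; A:t4 B:t3
  5. max(8,7)=8c; end=44; A:t4 B:t5
  6. max(9,8)=9c; end=53; A:t6 B:t5
  7. max(2,6)=6c; end=59; A:t6 B:t7
  8. max(5,6)=6c; end=65; A:t8 B:t7
  9. 9=9c; end=74; A:t8 B:t7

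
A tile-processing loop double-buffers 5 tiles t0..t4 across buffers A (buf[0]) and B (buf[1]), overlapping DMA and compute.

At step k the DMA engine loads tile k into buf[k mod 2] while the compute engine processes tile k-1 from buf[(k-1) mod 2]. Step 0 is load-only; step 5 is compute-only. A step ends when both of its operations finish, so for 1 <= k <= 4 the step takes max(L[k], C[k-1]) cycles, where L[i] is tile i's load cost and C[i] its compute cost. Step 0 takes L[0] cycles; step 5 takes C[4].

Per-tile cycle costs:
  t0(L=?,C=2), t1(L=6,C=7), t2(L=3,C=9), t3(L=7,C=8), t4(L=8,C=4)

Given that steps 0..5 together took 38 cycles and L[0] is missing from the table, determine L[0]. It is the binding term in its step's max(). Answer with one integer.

L[0] = 4

step 0 = dur = L[0]=? = L[0]  (unknown; binding)
step 1 = dur = max(L[1]=6, C[0]=2) = 6
step 2 = dur = max(L[2]=3, C[1]=7) = 7
step 3 = dur = max(L[3]=7, C[2]=9) = 9
step 4 = dur = max(L[4]=8, C[3]=8) = 8
step 5 = dur = C[4]=4 = 4
sum of known step durations = 34
dur[0] = total - known = 38 - 34 = 4
L[0] is the binding max in step 0, so L[0] = dur[0] = 4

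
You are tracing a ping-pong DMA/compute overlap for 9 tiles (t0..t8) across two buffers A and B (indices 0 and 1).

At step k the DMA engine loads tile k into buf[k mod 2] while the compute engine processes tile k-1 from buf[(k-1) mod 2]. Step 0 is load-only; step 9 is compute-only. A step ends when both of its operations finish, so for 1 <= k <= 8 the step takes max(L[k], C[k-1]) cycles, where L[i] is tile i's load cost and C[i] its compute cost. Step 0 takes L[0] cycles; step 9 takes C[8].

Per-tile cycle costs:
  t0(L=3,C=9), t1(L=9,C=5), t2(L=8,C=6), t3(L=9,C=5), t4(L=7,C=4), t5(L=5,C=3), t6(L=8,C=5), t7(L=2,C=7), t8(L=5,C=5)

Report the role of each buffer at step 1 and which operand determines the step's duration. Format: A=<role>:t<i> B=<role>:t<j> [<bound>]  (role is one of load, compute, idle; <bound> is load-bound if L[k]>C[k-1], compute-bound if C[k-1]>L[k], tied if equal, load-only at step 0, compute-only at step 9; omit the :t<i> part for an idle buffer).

step 0: L[0]=3 → dur=3, Σ=3 | A=load:t0 B=idle [load-only]
step 1: L[1]=9 C[0]=9 → dur=9, Σ=12 | A=compute:t0 B=load:t1 [tied]
step 2: L[2]=8 C[1]=5 → dur=8, Σ=20 | A=load:t2 B=compute:t1 [load-bound]
step 3: L[3]=9 C[2]=6 → dur=9, Σ=29 | A=compute:t2 B=load:t3 [load-bound]
step 4: L[4]=7 C[3]=5 → dur=7, Σ=36 | A=load:t4 B=compute:t3 [load-bound]
step 5: L[5]=5 C[4]=4 → dur=5, Σ=41 | A=compute:t4 B=load:t5 [load-bound]
step 6: L[6]=8 C[5]=3 → dur=8, Σ=49 | A=load:t6 B=compute:t5 [load-bound]
step 7: L[7]=2 C[6]=5 → dur=5, Σ=54 | A=compute:t6 B=load:t7 [compute-bound]
step 8: L[8]=5 C[7]=7 → dur=7, Σ=61 | A=load:t8 B=compute:t7 [compute-bound]
step 9: C[8]=5 → dur=5, Σ=66 | A=compute:t8 B=idle [compute-only]

step 1: A=compute:t0 B=load:t1 [tied]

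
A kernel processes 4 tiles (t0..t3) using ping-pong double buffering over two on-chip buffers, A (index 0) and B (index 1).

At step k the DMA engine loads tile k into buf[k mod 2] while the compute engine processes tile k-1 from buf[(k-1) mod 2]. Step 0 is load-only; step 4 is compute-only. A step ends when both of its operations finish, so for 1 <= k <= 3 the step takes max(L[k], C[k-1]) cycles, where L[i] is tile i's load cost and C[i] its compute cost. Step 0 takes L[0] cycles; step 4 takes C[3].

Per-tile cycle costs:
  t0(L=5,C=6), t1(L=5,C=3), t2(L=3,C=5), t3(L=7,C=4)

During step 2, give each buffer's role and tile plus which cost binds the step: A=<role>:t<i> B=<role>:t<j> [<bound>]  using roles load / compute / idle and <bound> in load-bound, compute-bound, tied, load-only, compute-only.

step 2: A=load:t2 B=compute:t1 [tied]

k=0 load=t0/5c comp=- wait=5 total=5
k=1 load=t1/5c comp=t0/6c wait=6 total=11
k=2 load=t2/3c comp=t1/3c wait=3 total=14
k=3 load=t3/7c comp=t2/5c wait=7 total=21
k=4 load=- comp=t3/4c wait=4 total=25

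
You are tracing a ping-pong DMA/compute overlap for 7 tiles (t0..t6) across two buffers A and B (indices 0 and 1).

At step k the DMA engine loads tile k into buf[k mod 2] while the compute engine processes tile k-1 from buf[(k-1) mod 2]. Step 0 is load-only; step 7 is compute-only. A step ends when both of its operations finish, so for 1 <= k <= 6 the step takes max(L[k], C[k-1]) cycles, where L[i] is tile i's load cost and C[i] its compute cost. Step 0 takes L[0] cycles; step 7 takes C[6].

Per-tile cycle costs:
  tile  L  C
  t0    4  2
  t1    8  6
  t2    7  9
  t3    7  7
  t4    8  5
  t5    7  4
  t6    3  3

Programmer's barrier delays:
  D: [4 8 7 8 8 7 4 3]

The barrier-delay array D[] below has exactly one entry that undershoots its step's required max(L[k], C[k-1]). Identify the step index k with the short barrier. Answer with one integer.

hazard at step 3

[0] required=L[0]=4=4 vs D=4 ok
[1] required=max(L[1]=8,C[0]=2)=8 vs D=8 ok
[2] required=max(L[2]=7,C[1]=6)=7 vs D=7 ok
[3] required=max(L[3]=7,C[2]=9)=9 vs D=8 SHORT
[4] required=max(L[4]=8,C[3]=7)=8 vs D=8 ok
[5] required=max(L[5]=7,C[4]=5)=7 vs D=7 ok
[6] required=max(L[6]=3,C[5]=4)=4 vs D=4 ok
[7] required=C[6]=3=3 vs D=3 ok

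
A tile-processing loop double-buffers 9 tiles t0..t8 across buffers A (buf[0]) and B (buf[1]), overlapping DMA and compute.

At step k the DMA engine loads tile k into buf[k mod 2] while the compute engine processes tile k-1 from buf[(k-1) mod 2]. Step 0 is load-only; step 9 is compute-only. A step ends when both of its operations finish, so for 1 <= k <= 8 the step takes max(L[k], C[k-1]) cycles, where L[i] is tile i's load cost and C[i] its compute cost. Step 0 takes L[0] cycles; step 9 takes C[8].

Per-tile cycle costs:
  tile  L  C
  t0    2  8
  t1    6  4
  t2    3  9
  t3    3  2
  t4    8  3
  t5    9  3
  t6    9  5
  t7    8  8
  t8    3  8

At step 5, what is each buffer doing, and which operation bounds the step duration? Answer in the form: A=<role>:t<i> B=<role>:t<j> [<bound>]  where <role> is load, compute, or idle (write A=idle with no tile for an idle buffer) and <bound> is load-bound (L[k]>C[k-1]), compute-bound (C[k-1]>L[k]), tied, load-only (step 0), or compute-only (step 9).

k=0 load=t0/2c comp=- wait=2 total=2
k=1 load=t1/6c comp=t0/8c wait=8 total=10
k=2 load=t2/3c comp=t1/4c wait=4 total=14
k=3 load=t3/3c comp=t2/9c wait=9 total=23
k=4 load=t4/8c comp=t3/2c wait=8 total=31
k=5 load=t5/9c comp=t4/3c wait=9 total=40
k=6 load=t6/9c comp=t5/3c wait=9 total=49
k=7 load=t7/8c comp=t6/5c wait=8 total=57
k=8 load=t8/3c comp=t7/8c wait=8 total=65
k=9 load=- comp=t8/8c wait=8 total=73

step 5: A=compute:t4 B=load:t5 [load-bound]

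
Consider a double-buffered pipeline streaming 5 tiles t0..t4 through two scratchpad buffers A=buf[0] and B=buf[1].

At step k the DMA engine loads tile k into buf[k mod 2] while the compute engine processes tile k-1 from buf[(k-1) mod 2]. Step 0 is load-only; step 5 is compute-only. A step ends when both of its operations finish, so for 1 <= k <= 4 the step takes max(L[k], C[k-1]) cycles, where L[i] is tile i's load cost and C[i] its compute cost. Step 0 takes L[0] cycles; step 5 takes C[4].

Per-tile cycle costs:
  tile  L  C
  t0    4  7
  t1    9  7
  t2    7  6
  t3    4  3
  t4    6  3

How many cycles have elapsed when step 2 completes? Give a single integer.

end_cycle[2] = 20

step 0: L[0]=4 → dur=4, Σ=4 | A=load:t0 B=idle [load-only]
step 1: L[1]=9 C[0]=7 → dur=9, Σ=13 | A=compute:t0 B=load:t1 [load-bound]
step 2: L[2]=7 C[1]=7 → dur=7, Σ=20 | A=load:t2 B=compute:t1 [tied]
step 3: L[3]=4 C[2]=6 → dur=6, Σ=26 | A=compute:t2 B=load:t3 [compute-bound]
step 4: L[4]=6 C[3]=3 → dur=6, Σ=32 | A=load:t4 B=compute:t3 [load-bound]
step 5: C[4]=3 → dur=3, Σ=35 | A=compute:t4 B=idle [compute-only]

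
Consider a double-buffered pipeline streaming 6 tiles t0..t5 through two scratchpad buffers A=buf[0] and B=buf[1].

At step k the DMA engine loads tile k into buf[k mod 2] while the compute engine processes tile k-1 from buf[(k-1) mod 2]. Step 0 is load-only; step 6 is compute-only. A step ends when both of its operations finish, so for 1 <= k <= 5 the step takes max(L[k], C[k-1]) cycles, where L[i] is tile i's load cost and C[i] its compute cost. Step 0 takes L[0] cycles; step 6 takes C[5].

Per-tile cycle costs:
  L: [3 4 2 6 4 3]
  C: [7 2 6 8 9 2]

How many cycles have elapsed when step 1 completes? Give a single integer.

k=0 load=t0/3c comp=- wait=3 total=3
k=1 load=t1/4c comp=t0/7c wait=7 total=10
k=2 load=t2/2c comp=t1/2c wait=2 total=12
k=3 load=t3/6c comp=t2/6c wait=6 total=18
k=4 load=t4/4c comp=t3/8c wait=8 total=26
k=5 load=t5/3c comp=t4/9c wait=9 total=35
k=6 load=- comp=t5/2c wait=2 total=37

end_cycle[1] = 10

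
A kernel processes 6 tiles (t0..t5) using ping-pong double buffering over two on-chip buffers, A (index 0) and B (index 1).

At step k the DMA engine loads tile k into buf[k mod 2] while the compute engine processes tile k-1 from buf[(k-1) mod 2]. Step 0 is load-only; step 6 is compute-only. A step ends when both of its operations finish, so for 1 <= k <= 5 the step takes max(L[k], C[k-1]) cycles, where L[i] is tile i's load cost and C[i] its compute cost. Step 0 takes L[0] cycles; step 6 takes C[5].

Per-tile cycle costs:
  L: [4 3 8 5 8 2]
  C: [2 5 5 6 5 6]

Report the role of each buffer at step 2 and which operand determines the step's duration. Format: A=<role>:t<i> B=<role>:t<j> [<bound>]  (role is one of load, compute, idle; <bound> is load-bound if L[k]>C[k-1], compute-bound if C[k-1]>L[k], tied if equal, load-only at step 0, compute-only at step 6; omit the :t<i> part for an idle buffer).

  0. 4=4c; end=4; A:t0 B:-
  1. max(3,2)=3c; end=7; A:t0 B:t1
  2. max(8,5)=8c; end=15; A:t2 B:t1
  3. max(5,5)=5c; end=20; A:t2 B:t3
  4. max(8,6)=8c; end=28; A:t4 B:t3
  5. max(2,5)=5c; end=33; A:t4 B:t5
  6. 6=6c; end=39; A:t4 B:t5

step 2: A=load:t2 B=compute:t1 [load-bound]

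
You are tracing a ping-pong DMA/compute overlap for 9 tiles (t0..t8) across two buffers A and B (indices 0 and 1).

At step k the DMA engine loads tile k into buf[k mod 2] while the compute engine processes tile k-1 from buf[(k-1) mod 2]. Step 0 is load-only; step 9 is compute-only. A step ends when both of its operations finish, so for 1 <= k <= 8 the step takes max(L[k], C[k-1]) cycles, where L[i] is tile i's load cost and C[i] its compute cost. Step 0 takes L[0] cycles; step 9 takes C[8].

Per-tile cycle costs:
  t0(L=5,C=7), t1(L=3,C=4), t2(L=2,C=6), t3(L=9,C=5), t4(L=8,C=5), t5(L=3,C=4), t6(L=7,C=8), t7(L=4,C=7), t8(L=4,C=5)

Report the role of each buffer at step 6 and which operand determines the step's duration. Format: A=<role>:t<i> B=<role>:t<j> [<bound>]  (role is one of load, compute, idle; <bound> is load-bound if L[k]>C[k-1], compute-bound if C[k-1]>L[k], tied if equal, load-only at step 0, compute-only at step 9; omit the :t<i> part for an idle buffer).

step 6: A=load:t6 B=compute:t5 [load-bound]

[0] DMA t0→A (5c) ∥ CU idle ⇒ 5c, clock 5
[1] DMA t1→B (3c) ∥ CU A:t0 (7c) ⇒ 7c, clock 12
[2] DMA t2→A (2c) ∥ CU B:t1 (4c) ⇒ 4c, clock 16
[3] DMA t3→B (9c) ∥ CU A:t2 (6c) ⇒ 9c, clock 25
[4] DMA t4→A (8c) ∥ CU B:t3 (5c) ⇒ 8c, clock 33
[5] DMA t5→B (3c) ∥ CU A:t4 (5c) ⇒ 5c, clock 38
[6] DMA t6→A (7c) ∥ CU B:t5 (4c) ⇒ 7c, clock 45
[7] DMA t7→B (4c) ∥ CU A:t6 (8c) ⇒ 8c, clock 53
[8] DMA t8→A (4c) ∥ CU B:t7 (7c) ⇒ 7c, clock 60
[9] DMA idle ∥ CU A:t8 (5c) ⇒ 5c, clock 65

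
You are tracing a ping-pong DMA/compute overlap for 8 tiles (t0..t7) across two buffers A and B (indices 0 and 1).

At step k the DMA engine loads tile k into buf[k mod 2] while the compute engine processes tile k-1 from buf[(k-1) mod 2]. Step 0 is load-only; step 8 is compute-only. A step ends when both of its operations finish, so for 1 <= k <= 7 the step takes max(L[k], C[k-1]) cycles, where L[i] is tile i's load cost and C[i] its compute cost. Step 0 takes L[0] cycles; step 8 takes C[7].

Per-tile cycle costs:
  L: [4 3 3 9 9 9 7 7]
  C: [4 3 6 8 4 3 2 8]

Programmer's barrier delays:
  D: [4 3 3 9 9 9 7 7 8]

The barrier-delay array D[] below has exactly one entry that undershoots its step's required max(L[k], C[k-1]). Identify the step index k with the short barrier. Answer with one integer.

step 0: need L[0]=4 = 4; D[0]=4 ok
step 1: need max(L[1]=3,C[0]=4) = 4; D[1]=3 SHORT
step 2: need max(L[2]=3,C[1]=3) = 3; D[2]=3 ok
step 3: need max(L[3]=9,C[2]=6) = 9; D[3]=9 ok
step 4: need max(L[4]=9,C[3]=8) = 9; D[4]=9 ok
step 5: need max(L[5]=9,C[4]=4) = 9; D[5]=9 ok
step 6: need max(L[6]=7,C[5]=3) = 7; D[6]=7 ok
step 7: need max(L[7]=7,C[6]=2) = 7; D[7]=7 ok
step 8: need C[7]=8 = 8; D[8]=8 ok

hazard at step 1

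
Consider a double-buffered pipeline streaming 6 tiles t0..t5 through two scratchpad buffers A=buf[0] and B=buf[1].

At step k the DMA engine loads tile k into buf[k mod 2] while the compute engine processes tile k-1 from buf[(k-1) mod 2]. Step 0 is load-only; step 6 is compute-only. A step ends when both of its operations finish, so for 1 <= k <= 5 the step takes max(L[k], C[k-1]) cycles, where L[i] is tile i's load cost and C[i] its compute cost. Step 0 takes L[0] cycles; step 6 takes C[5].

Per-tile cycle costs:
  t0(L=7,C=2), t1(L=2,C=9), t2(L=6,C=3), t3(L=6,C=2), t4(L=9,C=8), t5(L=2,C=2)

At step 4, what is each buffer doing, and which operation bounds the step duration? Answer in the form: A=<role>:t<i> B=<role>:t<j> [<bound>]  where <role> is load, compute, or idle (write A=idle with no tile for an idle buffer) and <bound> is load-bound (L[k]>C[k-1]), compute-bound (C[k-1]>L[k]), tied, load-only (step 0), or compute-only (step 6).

step 4: A=load:t4 B=compute:t3 [load-bound]

[0] DMA t0→A (7c) ∥ CU idle ⇒ 7c, clock 7
[1] DMA t1→B (2c) ∥ CU A:t0 (2c) ⇒ 2c, clock 9
[2] DMA t2→A (6c) ∥ CU B:t1 (9c) ⇒ 9c, clock 18
[3] DMA t3→B (6c) ∥ CU A:t2 (3c) ⇒ 6c, clock 24
[4] DMA t4→A (9c) ∥ CU B:t3 (2c) ⇒ 9c, clock 33
[5] DMA t5→B (2c) ∥ CU A:t4 (8c) ⇒ 8c, clock 41
[6] DMA idle ∥ CU B:t5 (2c) ⇒ 2c, clock 43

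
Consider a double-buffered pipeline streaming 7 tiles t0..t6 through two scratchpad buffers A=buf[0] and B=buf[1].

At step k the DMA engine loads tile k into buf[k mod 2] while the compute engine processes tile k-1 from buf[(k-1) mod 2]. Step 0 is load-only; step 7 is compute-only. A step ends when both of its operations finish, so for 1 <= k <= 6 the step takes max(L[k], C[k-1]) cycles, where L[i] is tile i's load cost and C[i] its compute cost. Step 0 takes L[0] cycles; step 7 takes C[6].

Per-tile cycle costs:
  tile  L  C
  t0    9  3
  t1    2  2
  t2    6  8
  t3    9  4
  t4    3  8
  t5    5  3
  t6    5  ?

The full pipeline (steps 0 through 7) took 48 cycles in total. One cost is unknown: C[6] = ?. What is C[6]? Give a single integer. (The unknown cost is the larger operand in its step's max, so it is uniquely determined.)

step 0: dur = L[0]=9 = 9
step 1: dur = max(L[1]=2, C[0]=3) = 3
step 2: dur = max(L[2]=6, C[1]=2) = 6
step 3: dur = max(L[3]=9, C[2]=8) = 9
step 4: dur = max(L[4]=3, C[3]=4) = 4
step 5: dur = max(L[5]=5, C[4]=8) = 8
step 6: dur = max(L[6]=5, C[5]=3) = 5
step 7: dur = C[6]=? = C[6]  (unknown; binding)
sum of known step durations = 44
dur[7] = total - known = 48 - 44 = 4
C[6] is the binding max in step 7, so C[6] = dur[7] = 4

C[6] = 4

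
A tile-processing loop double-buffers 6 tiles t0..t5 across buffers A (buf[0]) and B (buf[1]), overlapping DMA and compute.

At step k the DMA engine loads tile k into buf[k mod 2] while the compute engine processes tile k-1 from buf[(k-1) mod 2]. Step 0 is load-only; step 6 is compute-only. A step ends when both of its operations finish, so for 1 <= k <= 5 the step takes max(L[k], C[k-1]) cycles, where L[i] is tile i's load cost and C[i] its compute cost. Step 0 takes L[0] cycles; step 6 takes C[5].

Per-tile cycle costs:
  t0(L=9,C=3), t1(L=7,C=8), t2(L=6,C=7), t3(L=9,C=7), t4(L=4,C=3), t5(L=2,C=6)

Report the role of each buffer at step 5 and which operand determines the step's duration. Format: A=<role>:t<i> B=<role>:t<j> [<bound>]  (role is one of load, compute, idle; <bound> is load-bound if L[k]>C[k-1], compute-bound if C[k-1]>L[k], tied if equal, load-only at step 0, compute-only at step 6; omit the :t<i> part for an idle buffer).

step 5: A=compute:t4 B=load:t5 [compute-bound]

step 0: L[0]=9 → dur=9, Σ=9 | A=load:t0 B=idle [load-only]
step 1: L[1]=7 C[0]=3 → dur=7, Σ=16 | A=compute:t0 B=load:t1 [load-bound]
step 2: L[2]=6 C[1]=8 → dur=8, Σ=24 | A=load:t2 B=compute:t1 [compute-bound]
step 3: L[3]=9 C[2]=7 → dur=9, Σ=33 | A=compute:t2 B=load:t3 [load-bound]
step 4: L[4]=4 C[3]=7 → dur=7, Σ=40 | A=load:t4 B=compute:t3 [compute-bound]
step 5: L[5]=2 C[4]=3 → dur=3, Σ=43 | A=compute:t4 B=load:t5 [compute-bound]
step 6: C[5]=6 → dur=6, Σ=49 | A=idle B=compute:t5 [compute-only]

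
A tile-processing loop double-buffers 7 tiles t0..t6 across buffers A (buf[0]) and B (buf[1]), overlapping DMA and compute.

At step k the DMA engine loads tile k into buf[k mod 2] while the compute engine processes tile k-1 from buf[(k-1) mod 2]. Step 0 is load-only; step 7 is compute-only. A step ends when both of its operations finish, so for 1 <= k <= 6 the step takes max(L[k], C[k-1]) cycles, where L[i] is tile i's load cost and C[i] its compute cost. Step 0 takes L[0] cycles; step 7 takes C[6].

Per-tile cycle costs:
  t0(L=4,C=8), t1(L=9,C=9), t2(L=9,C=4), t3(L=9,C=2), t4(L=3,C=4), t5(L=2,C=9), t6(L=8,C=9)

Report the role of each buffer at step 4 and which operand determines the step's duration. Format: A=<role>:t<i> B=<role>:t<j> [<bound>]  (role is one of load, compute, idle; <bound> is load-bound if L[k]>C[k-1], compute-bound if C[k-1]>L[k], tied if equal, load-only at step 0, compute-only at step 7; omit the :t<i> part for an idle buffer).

step 0: L[0]=4 → dur=4, Σ=4 | A=load:t0 B=idle [load-only]
step 1: L[1]=9 C[0]=8 → dur=9, Σ=13 | A=compute:t0 B=load:t1 [load-bound]
step 2: L[2]=9 C[1]=9 → dur=9, Σ=22 | A=load:t2 B=compute:t1 [tied]
step 3: L[3]=9 C[2]=4 → dur=9, Σ=31 | A=compute:t2 B=load:t3 [load-bound]
step 4: L[4]=3 C[3]=2 → dur=3, Σ=34 | A=load:t4 B=compute:t3 [load-bound]
step 5: L[5]=2 C[4]=4 → dur=4, Σ=38 | A=compute:t4 B=load:t5 [compute-bound]
step 6: L[6]=8 C[5]=9 → dur=9, Σ=47 | A=load:t6 B=compute:t5 [compute-bound]
step 7: C[6]=9 → dur=9, Σ=56 | A=compute:t6 B=idle [compute-only]

step 4: A=load:t4 B=compute:t3 [load-bound]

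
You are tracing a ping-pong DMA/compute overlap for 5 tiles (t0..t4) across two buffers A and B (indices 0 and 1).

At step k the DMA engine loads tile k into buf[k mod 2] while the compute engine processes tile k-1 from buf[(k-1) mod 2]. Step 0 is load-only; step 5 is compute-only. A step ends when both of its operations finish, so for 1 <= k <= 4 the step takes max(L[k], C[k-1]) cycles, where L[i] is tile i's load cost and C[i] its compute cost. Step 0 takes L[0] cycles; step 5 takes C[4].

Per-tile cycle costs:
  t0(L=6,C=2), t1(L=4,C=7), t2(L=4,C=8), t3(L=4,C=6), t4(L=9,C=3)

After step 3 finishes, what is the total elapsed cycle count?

end_cycle[3] = 25

  0. 6=6c; end=6; A:t0 B:-
  1. max(4,2)=4c; end=10; A:t0 B:t1
  2. max(4,7)=7c; end=17; A:t2 B:t1
  3. max(4,8)=8c; end=25; A:t2 B:t3
  4. max(9,6)=9c; end=34; A:t4 B:t3
  5. 3=3c; end=37; A:t4 B:t3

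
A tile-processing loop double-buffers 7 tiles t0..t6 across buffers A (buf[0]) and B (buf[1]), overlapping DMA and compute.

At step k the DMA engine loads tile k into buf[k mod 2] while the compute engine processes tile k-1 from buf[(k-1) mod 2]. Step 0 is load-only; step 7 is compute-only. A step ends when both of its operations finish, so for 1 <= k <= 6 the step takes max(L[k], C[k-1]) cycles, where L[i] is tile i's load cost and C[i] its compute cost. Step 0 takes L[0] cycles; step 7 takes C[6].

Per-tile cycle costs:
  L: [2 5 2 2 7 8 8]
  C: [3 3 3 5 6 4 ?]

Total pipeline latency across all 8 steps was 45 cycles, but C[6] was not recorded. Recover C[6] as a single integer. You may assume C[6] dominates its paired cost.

step 0: dur = L[0]=2 = 2
step 1: dur = max(L[1]=5, C[0]=3) = 5
step 2: dur = max(L[2]=2, C[1]=3) = 3
step 3: dur = max(L[3]=2, C[2]=3) = 3
step 4: dur = max(L[4]=7, C[3]=5) = 7
step 5: dur = max(L[5]=8, C[4]=6) = 8
step 6: dur = max(L[6]=8, C[5]=4) = 8
step 7: dur = C[6]=? = C[6]  (unknown; binding)
sum of known step durations = 36
dur[7] = total - known = 45 - 36 = 9
C[6] is the binding max in step 7, so C[6] = dur[7] = 9

C[6] = 9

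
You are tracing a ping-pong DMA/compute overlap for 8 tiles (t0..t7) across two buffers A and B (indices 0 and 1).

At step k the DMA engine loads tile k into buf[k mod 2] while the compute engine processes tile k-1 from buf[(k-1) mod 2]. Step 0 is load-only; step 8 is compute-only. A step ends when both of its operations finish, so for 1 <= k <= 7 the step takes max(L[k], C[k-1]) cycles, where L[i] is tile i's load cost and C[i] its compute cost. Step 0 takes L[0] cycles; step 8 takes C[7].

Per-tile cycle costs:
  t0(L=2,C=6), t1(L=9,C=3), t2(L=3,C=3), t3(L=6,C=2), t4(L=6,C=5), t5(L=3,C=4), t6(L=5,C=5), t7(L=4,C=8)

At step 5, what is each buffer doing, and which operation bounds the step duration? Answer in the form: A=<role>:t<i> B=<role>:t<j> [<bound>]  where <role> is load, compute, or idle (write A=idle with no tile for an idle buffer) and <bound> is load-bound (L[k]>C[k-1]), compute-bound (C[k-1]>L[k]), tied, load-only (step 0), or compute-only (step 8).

[0] DMA t0→A (2c) ∥ CU idle ⇒ 2c, clock 2
[1] DMA t1→B (9c) ∥ CU A:t0 (6c) ⇒ 9c, clock 11
[2] DMA t2→A (3c) ∥ CU B:t1 (3c) ⇒ 3c, clock 14
[3] DMA t3→B (6c) ∥ CU A:t2 (3c) ⇒ 6c, clock 20
[4] DMA t4→A (6c) ∥ CU B:t3 (2c) ⇒ 6c, clock 26
[5] DMA t5→B (3c) ∥ CU A:t4 (5c) ⇒ 5c, clock 31
[6] DMA t6→A (5c) ∥ CU B:t5 (4c) ⇒ 5c, clock 36
[7] DMA t7→B (4c) ∥ CU A:t6 (5c) ⇒ 5c, clock 41
[8] DMA idle ∥ CU B:t7 (8c) ⇒ 8c, clock 49

step 5: A=compute:t4 B=load:t5 [compute-bound]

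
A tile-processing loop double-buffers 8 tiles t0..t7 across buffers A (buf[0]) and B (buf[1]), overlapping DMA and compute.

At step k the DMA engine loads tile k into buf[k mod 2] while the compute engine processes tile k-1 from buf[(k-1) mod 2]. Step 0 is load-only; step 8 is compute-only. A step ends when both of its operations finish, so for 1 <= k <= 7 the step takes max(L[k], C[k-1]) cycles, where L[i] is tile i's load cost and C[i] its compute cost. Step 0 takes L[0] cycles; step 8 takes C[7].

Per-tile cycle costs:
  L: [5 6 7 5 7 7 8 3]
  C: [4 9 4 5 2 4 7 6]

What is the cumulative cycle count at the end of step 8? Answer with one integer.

end_cycle[8] = 60

  0. 5=5c; end=5; A:t0 B:-
  1. max(6,4)=6c; end=11; A:t0 B:t1
  2. max(7,9)=9c; end=20; A:t2 B:t1
  3. max(5,4)=5c; end=25; A:t2 B:t3
  4. max(7,5)=7c; end=32; A:t4 B:t3
  5. max(7,2)=7c; end=39; A:t4 B:t5
  6. max(8,4)=8c; end=47; A:t6 B:t5
  7. max(3,7)=7c; end=54; A:t6 B:t7
  8. 6=6c; end=60; A:t6 B:t7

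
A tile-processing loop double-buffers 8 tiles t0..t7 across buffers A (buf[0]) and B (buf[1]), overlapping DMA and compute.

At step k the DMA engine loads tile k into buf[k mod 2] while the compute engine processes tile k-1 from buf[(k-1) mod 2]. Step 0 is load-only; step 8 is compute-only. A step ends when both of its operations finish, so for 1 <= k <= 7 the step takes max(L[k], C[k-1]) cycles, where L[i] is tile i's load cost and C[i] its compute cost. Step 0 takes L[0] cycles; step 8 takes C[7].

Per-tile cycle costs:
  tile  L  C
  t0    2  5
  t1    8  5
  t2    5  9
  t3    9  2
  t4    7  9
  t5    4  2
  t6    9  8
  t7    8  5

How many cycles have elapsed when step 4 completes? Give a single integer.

  0. 2=2c; end=2; A:t0 B:-
  1. max(8,5)=8c; end=10; A:t0 B:t1
  2. max(5,5)=5c; end=15; A:t2 B:t1
  3. max(9,9)=9c; end=24; A:t2 B:t3
  4. max(7,2)=7c; end=31; A:t4 B:t3
  5. max(4,9)=9c; end=40; A:t4 B:t5
  6. max(9,2)=9c; end=49; A:t6 B:t5
  7. max(8,8)=8c; end=57; A:t6 B:t7
  8. 5=5c; end=62; A:t6 B:t7

end_cycle[4] = 31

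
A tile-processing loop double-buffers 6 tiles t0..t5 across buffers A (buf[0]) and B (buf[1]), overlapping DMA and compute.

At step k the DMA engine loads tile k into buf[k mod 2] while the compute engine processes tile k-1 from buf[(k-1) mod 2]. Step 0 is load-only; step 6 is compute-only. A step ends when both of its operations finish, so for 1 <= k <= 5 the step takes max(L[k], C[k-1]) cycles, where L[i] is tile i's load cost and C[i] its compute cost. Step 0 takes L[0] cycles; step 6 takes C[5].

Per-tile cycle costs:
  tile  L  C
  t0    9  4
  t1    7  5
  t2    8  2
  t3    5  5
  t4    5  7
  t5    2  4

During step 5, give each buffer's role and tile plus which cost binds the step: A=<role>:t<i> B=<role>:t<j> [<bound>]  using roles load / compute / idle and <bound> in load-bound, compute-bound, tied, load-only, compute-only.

step 5: A=compute:t4 B=load:t5 [compute-bound]

step 0: L[0]=9 → dur=9, Σ=9 | A=load:t0 B=idle [load-only]
step 1: L[1]=7 C[0]=4 → dur=7, Σ=16 | A=compute:t0 B=load:t1 [load-bound]
step 2: L[2]=8 C[1]=5 → dur=8, Σ=24 | A=load:t2 B=compute:t1 [load-bound]
step 3: L[3]=5 C[2]=2 → dur=5, Σ=29 | A=compute:t2 B=load:t3 [load-bound]
step 4: L[4]=5 C[3]=5 → dur=5, Σ=34 | A=load:t4 B=compute:t3 [tied]
step 5: L[5]=2 C[4]=7 → dur=7, Σ=41 | A=compute:t4 B=load:t5 [compute-bound]
step 6: C[5]=4 → dur=4, Σ=45 | A=idle B=compute:t5 [compute-only]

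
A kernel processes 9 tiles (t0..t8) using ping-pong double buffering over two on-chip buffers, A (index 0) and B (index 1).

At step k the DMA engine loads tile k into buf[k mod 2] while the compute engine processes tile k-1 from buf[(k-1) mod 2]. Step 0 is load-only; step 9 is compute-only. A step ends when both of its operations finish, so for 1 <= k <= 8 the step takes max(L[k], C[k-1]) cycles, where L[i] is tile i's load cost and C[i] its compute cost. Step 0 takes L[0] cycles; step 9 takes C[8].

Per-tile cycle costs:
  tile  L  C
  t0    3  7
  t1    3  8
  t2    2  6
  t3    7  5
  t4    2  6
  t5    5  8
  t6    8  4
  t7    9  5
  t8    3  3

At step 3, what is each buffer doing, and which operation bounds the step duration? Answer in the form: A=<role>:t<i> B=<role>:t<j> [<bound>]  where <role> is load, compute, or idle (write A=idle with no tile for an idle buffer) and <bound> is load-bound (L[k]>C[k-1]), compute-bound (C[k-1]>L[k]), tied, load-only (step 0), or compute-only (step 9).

step 3: A=compute:t2 B=load:t3 [load-bound]

step 0: L[0]=3 → dur=3, Σ=3 | A=load:t0 B=idle [load-only]
step 1: L[1]=3 C[0]=7 → dur=7, Σ=10 | A=compute:t0 B=load:t1 [compute-bound]
step 2: L[2]=2 C[1]=8 → dur=8, Σ=18 | A=load:t2 B=compute:t1 [compute-bound]
step 3: L[3]=7 C[2]=6 → dur=7, Σ=25 | A=compute:t2 B=load:t3 [load-bound]
step 4: L[4]=2 C[3]=5 → dur=5, Σ=30 | A=load:t4 B=compute:t3 [compute-bound]
step 5: L[5]=5 C[4]=6 → dur=6, Σ=36 | A=compute:t4 B=load:t5 [compute-bound]
step 6: L[6]=8 C[5]=8 → dur=8, Σ=44 | A=load:t6 B=compute:t5 [tied]
step 7: L[7]=9 C[6]=4 → dur=9, Σ=53 | A=compute:t6 B=load:t7 [load-bound]
step 8: L[8]=3 C[7]=5 → dur=5, Σ=58 | A=load:t8 B=compute:t7 [compute-bound]
step 9: C[8]=3 → dur=3, Σ=61 | A=compute:t8 B=idle [compute-only]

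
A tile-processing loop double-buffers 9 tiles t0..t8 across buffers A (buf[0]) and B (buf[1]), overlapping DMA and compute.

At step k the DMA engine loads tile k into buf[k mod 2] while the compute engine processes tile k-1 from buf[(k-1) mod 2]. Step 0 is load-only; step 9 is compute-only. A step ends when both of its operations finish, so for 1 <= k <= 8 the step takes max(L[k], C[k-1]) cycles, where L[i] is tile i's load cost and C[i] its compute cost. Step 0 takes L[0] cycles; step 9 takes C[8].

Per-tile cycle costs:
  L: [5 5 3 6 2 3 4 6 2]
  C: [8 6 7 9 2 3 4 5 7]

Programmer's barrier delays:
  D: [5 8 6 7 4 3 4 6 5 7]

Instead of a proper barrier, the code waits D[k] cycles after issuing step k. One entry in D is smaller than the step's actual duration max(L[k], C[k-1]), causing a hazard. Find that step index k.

k=0 barrier L[0]=5→5c, D[0]=5 ok
k=1 barrier max(L[1]=5,C[0]=8)→8c, D[1]=8 ok
k=2 barrier max(L[2]=3,C[1]=6)→6c, D[2]=6 ok
k=3 barrier max(L[3]=6,C[2]=7)→7c, D[3]=7 ok
k=4 barrier max(L[4]=2,C[3]=9)→9c, D[4]=4 SHORT
k=5 barrier max(L[5]=3,C[4]=2)→3c, D[5]=3 ok
k=6 barrier max(L[6]=4,C[5]=3)→4c, D[6]=4 ok
k=7 barrier max(L[7]=6,C[6]=4)→6c, D[7]=6 ok
k=8 barrier max(L[8]=2,C[7]=5)→5c, D[8]=5 ok
k=9 barrier C[8]=7→7c, D[9]=7 ok

hazard at step 4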